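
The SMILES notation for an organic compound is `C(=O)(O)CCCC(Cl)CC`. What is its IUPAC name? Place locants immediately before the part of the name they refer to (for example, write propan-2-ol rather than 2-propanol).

Counting along the main chain through the –COOH group gives 7 carbons: the parent is heptane.
The principal characteristic group is a carboxylic acid (terminal –COOH), named with the suffix -oic acid.
Choose the numbering such that the carboxylic acid carbon is C-1 by definition.
With this numbering: a chloro group at C-5.
The name is 5-chloroheptanoic acid.

5-chloroheptanoic acid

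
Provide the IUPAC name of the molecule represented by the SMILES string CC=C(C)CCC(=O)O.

4-methylhex-4-enoic acid

The longest carbon chain that includes the –COOH group and the multiple bond has 6 carbons, so the parent hydride is hexane.
The principal characteristic group is a carboxylic acid (terminal –COOH), named with the suffix -oic acid.
The chain contains a C=C double bond, so the unsaturation ending is -ene.
Choose the numbering such that the carboxylic acid carbon is C-1 by definition.
With this numbering: the double bond between C-4 and C-5; a methyl group at C-4.
Assembling the pieces gives 4-methylhex-4-enoic acid.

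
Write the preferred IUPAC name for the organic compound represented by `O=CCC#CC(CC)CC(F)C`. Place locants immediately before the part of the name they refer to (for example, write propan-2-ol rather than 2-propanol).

The longest carbon chain that includes the –CHO group and the multiple bond has 8 carbons, so the parent hydride is octane.
An aldehyde (terminal –CHO) is the principal characteristic group, giving the suffix -al.
There is one C≡C triple bond, indicated by the ending -yne.
Number the chain so that the aldehyde carbon is C-1 by definition.
This places the triple bond between C-3 and C-4; an ethyl group at C-5; a fluoro group at C-7.
The substituents are ordered alphabetically, ignoring any di-/tri- multipliers.
Assembling the pieces gives 5-ethyl-7-fluorooct-3-ynal.

5-ethyl-7-fluorooct-3-ynal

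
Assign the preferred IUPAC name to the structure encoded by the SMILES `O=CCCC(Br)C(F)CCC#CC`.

4-bromo-5-fluorodec-8-ynal

The longest carbon chain that includes the –CHO group and the multiple bond has 10 carbons, so the parent hydride is decane.
An aldehyde (terminal –CHO) is the principal characteristic group, giving the suffix -al.
A C≡C triple bond in the chain gives the infix -yne-.
Choose the numbering such that the aldehyde carbon is C-1 by definition.
This places the triple bond between C-8 and C-9; a bromo group at C-4; a fluoro group at C-5.
Prefixes are listed alphabetically: bromo, fluoro.
Putting it together: 4-bromo-5-fluorodec-8-ynal.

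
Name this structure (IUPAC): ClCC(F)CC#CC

The longest carbon chain that includes the multiple bond has 6 carbons, so the parent hydride is hexane.
The chain contains a C≡C triple bond, so the unsaturation ending is -yne.
The numbering direction is chosen so that numbering from this end puts the triple bond at C-2 rather than C-4.
This places the triple bond between C-2 and C-3; a chloro group at C-6; a fluoro group at C-5.
The substituents are ordered alphabetically, ignoring any di-/tri- multipliers.
Putting it together: 6-chloro-5-fluorohex-2-yne.

6-chloro-5-fluorohex-2-yne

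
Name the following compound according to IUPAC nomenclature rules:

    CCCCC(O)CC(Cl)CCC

The longest chain bearing the –OH group is 10 carbons long (decane).
The principal characteristic group is an alcohol (–OH), named with the suffix -ol.
Choose the numbering such that numbering from this end puts the hydroxyl group at C-5 rather than C-6.
This places the hydroxyl at C-5; a chloro group at C-7.
Assembling the pieces gives 7-chlorodecan-5-ol.

7-chlorodecan-5-ol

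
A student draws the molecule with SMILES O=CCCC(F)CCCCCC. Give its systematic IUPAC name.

4-fluorodecanal

Counting along the main chain through the –CHO group gives 10 carbons: the parent is decane.
The principal characteristic group is an aldehyde (terminal –CHO), named with the suffix -al.
The numbering direction is chosen so that the aldehyde carbon is C-1 by definition.
With this numbering: a fluoro group at C-4.
The name is 4-fluorodecanal.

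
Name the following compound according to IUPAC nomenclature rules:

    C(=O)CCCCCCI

7-iodoheptanal

The longest carbon chain that includes the –CHO group has 7 carbons, so the parent hydride is heptane.
The highest-priority functional group is an aldehyde (terminal –CHO), so the name ends in -al.
Choose the numbering such that the aldehyde carbon is C-1 by definition.
This places an iodo group at C-7.
Assembling the pieces gives 7-iodoheptanal.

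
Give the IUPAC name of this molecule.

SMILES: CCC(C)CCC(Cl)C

The parent chain contains 7 carbons (heptane).
The numbering direction is chosen so that the substituent locant set {2,5} is lower than {3,6} at the first point of difference.
With this numbering: a chloro group at C-2; a methyl group at C-5.
The substituents are ordered alphabetically, ignoring any di-/tri- multipliers.
Assembling the pieces gives 2-chloro-5-methylheptane.

2-chloro-5-methylheptane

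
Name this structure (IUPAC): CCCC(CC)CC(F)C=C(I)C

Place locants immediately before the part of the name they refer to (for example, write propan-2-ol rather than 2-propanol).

6-ethyl-4-fluoro-2-iodonon-2-ene

The longest carbon chain that includes the multiple bond has 9 carbons, so the parent hydride is nonane.
There is one C=C double bond, indicated by the ending -ene.
Number the chain so that numbering from this end puts the double bond at C-2 rather than C-7.
That gives the double bond between C-2 and C-3; an ethyl group at C-6; a fluoro group at C-4; an iodo group at C-2.
Prefixes are listed alphabetically: ethyl, fluoro, iodo.
Putting it together: 6-ethyl-4-fluoro-2-iodonon-2-ene.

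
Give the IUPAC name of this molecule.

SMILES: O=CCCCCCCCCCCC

dodecanal

The longest chain bearing the –CHO group is 12 carbons long (dodecane).
An aldehyde (terminal –CHO) is the principal characteristic group, giving the suffix -al.
Number the chain so that the aldehyde carbon is C-1 by definition.
Assembling the pieces gives dodecanal.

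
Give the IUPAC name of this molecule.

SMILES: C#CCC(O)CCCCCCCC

Counting along the main chain through the –OH group and the multiple bond gives 12 carbons: the parent is dodecane.
The principal characteristic group is an alcohol (–OH), named with the suffix -ol.
A C≡C triple bond in the chain gives the infix -yne-.
The numbering direction is chosen so that numbering from this end puts the hydroxyl group at C-4 rather than C-9.
That gives the hydroxyl at C-4; the triple bond between C-1 and C-2.
Assembling the pieces gives dodec-1-yn-4-ol.

dodec-1-yn-4-ol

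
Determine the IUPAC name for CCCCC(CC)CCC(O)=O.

Counting along the main chain through the –COOH group gives 8 carbons: the parent is octane.
The highest-priority functional group is a carboxylic acid (terminal –COOH), so the name ends in -oic acid.
The numbering direction is chosen so that the carboxylic acid carbon is C-1 by definition.
That gives an ethyl group at C-4.
The name is 4-ethyloctanoic acid.

4-ethyloctanoic acid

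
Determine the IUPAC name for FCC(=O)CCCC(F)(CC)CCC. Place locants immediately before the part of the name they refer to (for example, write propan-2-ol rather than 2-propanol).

The longest chain bearing the carbonyl is 9 carbons long (nonane).
A ketone (C=O on an internal carbon) is the principal characteristic group, giving the suffix -one.
The numbering direction is chosen so that numbering from this end puts the carbonyl group at C-2 rather than C-8.
This places the carbonyl at C-2; an ethyl group at C-6; fluoro groups at C-1 and C-6.
Substituent prefixes are cited in alphabetical order (multiplying prefixes like di-/tri- are ignored for ordering).
Assembling the pieces gives 6-ethyl-1,6-difluorononan-2-one.

6-ethyl-1,6-difluorononan-2-one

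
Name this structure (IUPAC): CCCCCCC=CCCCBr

The longest carbon chain that includes the multiple bond has 11 carbons, so the parent hydride is undecane.
A C=C double bond in the chain gives the infix -ene-.
Choose the numbering such that numbering from this end puts the double bond at C-4 rather than C-7.
That gives the double bond between C-4 and C-5; a bromo group at C-1.
The name is 1-bromoundec-4-ene.

1-bromoundec-4-ene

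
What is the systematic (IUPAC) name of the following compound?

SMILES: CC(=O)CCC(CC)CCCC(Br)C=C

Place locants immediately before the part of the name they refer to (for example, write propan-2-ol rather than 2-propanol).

9-bromo-5-ethylundec-10-en-2-one

The longest carbon chain that includes the carbonyl and the multiple bond has 11 carbons, so the parent hydride is undecane.
A ketone (C=O on an internal carbon) is the principal characteristic group, giving the suffix -one.
The chain contains a C=C double bond, so the unsaturation ending is -ene.
Choose the numbering such that numbering from this end puts the carbonyl group at C-2 rather than C-10.
This places the carbonyl at C-2; the double bond between C-10 and C-11; a bromo group at C-9; an ethyl group at C-5.
The substituents are ordered alphabetically, ignoring any di-/tri- multipliers.
Putting it together: 9-bromo-5-ethylundec-10-en-2-one.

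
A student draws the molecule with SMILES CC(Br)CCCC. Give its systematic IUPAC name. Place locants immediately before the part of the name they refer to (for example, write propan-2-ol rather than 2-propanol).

2-bromohexane

The parent chain contains 6 carbons (hexane).
Number the chain so that the substituent locant set {2} is lower than {5} at the first point of difference.
This places a bromo group at C-2.
Assembling the pieces gives 2-bromohexane.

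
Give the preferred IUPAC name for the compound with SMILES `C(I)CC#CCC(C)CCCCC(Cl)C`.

The longest chain bearing the multiple bond is 12 carbons long (dodecane).
The chain contains a C≡C triple bond, so the unsaturation ending is -yne.
Choose the numbering such that numbering from this end puts the triple bond at C-3 rather than C-9.
With this numbering: the triple bond between C-3 and C-4; a chloro group at C-11; an iodo group at C-1; a methyl group at C-6.
Prefixes are listed alphabetically: chloro, iodo, methyl.
Putting it together: 11-chloro-1-iodo-6-methyldodec-3-yne.

11-chloro-1-iodo-6-methyldodec-3-yne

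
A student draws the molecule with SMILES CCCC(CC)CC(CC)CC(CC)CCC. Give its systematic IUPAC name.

4,6,8-triethylundecane

The longest continuous carbon chain has 11 atoms, so the parent hydride is undecane.
The molecule is symmetric, so either numbering direction gives the same locants.
This places ethyl groups at C-4 and C-6 and C-8.
The name is 4,6,8-triethylundecane.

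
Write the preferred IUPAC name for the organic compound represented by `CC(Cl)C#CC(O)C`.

5-chlorohex-3-yn-2-ol

The longest chain bearing the –OH group and the multiple bond is 6 carbons long (hexane).
The highest-priority functional group is an alcohol (–OH), so the name ends in -ol.
A C≡C triple bond in the chain gives the infix -yne-.
Number the chain so that numbering from this end puts the hydroxyl group at C-2 rather than C-5.
With this numbering: the hydroxyl at C-2; the triple bond between C-3 and C-4; a chloro group at C-5.
The name is 5-chlorohex-3-yn-2-ol.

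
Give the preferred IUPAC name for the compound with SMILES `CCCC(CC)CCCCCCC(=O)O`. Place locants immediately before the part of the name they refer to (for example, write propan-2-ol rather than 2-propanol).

Counting along the main chain through the –COOH group gives 11 carbons: the parent is undecane.
The principal characteristic group is a carboxylic acid (terminal –COOH), named with the suffix -oic acid.
The numbering direction is chosen so that the carboxylic acid carbon is C-1 by definition.
That gives an ethyl group at C-8.
Putting it together: 8-ethylundecanoic acid.

8-ethylundecanoic acid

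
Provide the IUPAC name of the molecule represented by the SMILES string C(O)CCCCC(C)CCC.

6-methylnonan-1-ol

The longest carbon chain that includes the –OH group has 9 carbons, so the parent hydride is nonane.
An alcohol (–OH) is the principal characteristic group, giving the suffix -ol.
Choose the numbering such that numbering from this end puts the hydroxyl group at C-1 rather than C-9.
This places the hydroxyl at C-1; a methyl group at C-6.
The name is 6-methylnonan-1-ol.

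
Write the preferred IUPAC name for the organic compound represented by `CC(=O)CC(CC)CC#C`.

4-ethylhept-6-yn-2-one

The longest chain bearing the carbonyl and the multiple bond is 7 carbons long (heptane).
The principal characteristic group is a ketone (C=O on an internal carbon), named with the suffix -one.
The chain contains a C≡C triple bond, so the unsaturation ending is -yne.
Choose the numbering such that numbering from this end puts the carbonyl group at C-2 rather than C-6.
With this numbering: the carbonyl at C-2; the triple bond between C-6 and C-7; an ethyl group at C-4.
Putting it together: 4-ethylhept-6-yn-2-one.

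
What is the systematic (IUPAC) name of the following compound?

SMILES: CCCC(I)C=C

3-iodohex-1-ene

Counting along the main chain through the multiple bond gives 6 carbons: the parent is hexane.
A C=C double bond in the chain gives the infix -ene-.
The numbering direction is chosen so that numbering from this end puts the double bond at C-1 rather than C-5.
With this numbering: the double bond between C-1 and C-2; an iodo group at C-3.
Putting it together: 3-iodohex-1-ene.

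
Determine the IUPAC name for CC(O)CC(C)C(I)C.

5-iodo-4-methylhexan-2-ol

The longest carbon chain that includes the –OH group has 6 carbons, so the parent hydride is hexane.
The highest-priority functional group is an alcohol (–OH), so the name ends in -ol.
Number the chain so that numbering from this end puts the hydroxyl group at C-2 rather than C-5.
This places the hydroxyl at C-2; an iodo group at C-5; a methyl group at C-4.
Substituent prefixes are cited in alphabetical order (multiplying prefixes like di-/tri- are ignored for ordering).
Putting it together: 5-iodo-4-methylhexan-2-ol.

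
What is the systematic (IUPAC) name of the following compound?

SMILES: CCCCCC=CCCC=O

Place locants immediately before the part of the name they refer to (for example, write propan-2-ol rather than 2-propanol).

The longest chain bearing the –CHO group and the multiple bond is 10 carbons long (decane).
An aldehyde (terminal –CHO) is the principal characteristic group, giving the suffix -al.
The chain contains a C=C double bond, so the unsaturation ending is -ene.
Number the chain so that the aldehyde carbon is C-1 by definition.
That gives the double bond between C-4 and C-5.
Assembling the pieces gives dec-4-enal.

dec-4-enal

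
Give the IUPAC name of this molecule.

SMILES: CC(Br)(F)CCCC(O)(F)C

The longest chain bearing the –OH group is 7 carbons long (heptane).
The principal characteristic group is an alcohol (–OH), named with the suffix -ol.
Choose the numbering such that numbering from this end puts the hydroxyl group at C-2 rather than C-6.
This places the hydroxyl at C-2; a bromo group at C-6; fluoro groups at C-2 and C-6.
The substituents are ordered alphabetically, ignoring any di-/tri- multipliers.
Assembling the pieces gives 6-bromo-2,6-difluoroheptan-2-ol.

6-bromo-2,6-difluoroheptan-2-ol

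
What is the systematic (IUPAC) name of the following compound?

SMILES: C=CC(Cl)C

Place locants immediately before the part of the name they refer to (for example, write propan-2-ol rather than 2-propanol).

3-chlorobut-1-ene

The longest chain bearing the multiple bond is 4 carbons long (butane).
The chain contains a C=C double bond, so the unsaturation ending is -ene.
Number the chain so that numbering from this end puts the double bond at C-1 rather than C-3.
That gives the double bond between C-1 and C-2; a chloro group at C-3.
The name is 3-chlorobut-1-ene.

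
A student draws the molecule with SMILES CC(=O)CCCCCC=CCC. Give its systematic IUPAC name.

undec-8-en-2-one

The longest chain bearing the carbonyl and the multiple bond is 11 carbons long (undecane).
The principal characteristic group is a ketone (C=O on an internal carbon), named with the suffix -one.
The chain contains a C=C double bond, so the unsaturation ending is -ene.
The numbering direction is chosen so that numbering from this end puts the carbonyl group at C-2 rather than C-10.
That gives the carbonyl at C-2; the double bond between C-8 and C-9.
Putting it together: undec-8-en-2-one.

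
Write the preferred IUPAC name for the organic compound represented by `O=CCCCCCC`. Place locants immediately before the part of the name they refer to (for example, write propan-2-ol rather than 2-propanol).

The longest chain bearing the –CHO group is 7 carbons long (heptane).
The principal characteristic group is an aldehyde (terminal –CHO), named with the suffix -al.
Choose the numbering such that the aldehyde carbon is C-1 by definition.
The name is heptanal.

heptanal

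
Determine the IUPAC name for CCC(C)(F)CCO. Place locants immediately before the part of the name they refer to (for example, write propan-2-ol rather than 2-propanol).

The longest chain bearing the –OH group is 5 carbons long (pentane).
An alcohol (–OH) is the principal characteristic group, giving the suffix -ol.
Choose the numbering such that numbering from this end puts the hydroxyl group at C-1 rather than C-5.
With this numbering: the hydroxyl at C-1; a fluoro group at C-3; a methyl group at C-3.
Prefixes are listed alphabetically: fluoro, methyl.
The name is 3-fluoro-3-methylpentan-1-ol.

3-fluoro-3-methylpentan-1-ol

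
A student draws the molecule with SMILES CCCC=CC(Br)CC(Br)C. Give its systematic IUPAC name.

6,8-dibromonon-4-ene

The longest carbon chain that includes the multiple bond has 9 carbons, so the parent hydride is nonane.
The chain contains a C=C double bond, so the unsaturation ending is -ene.
Choose the numbering such that numbering from this end puts the double bond at C-4 rather than C-5.
That gives the double bond between C-4 and C-5; bromo groups at C-6 and C-8.
Putting it together: 6,8-dibromonon-4-ene.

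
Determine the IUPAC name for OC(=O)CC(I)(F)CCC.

3-fluoro-3-iodohexanoic acid

The longest chain bearing the –COOH group is 6 carbons long (hexane).
The highest-priority functional group is a carboxylic acid (terminal –COOH), so the name ends in -oic acid.
Number the chain so that the carboxylic acid carbon is C-1 by definition.
With this numbering: a fluoro group at C-3; an iodo group at C-3.
Prefixes are listed alphabetically: fluoro, iodo.
Assembling the pieces gives 3-fluoro-3-iodohexanoic acid.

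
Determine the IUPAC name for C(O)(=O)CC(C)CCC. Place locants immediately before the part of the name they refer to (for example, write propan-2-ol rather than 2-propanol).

3-methylhexanoic acid

Counting along the main chain through the –COOH group gives 6 carbons: the parent is hexane.
The principal characteristic group is a carboxylic acid (terminal –COOH), named with the suffix -oic acid.
Choose the numbering such that the carboxylic acid carbon is C-1 by definition.
With this numbering: a methyl group at C-3.
Putting it together: 3-methylhexanoic acid.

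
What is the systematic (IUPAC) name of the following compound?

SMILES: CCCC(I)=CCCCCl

1-chloro-5-iodooct-4-ene

The longest carbon chain that includes the multiple bond has 8 carbons, so the parent hydride is octane.
There is one C=C double bond, indicated by the ending -ene.
Choose the numbering such that the substituent locant set {1,5} is lower than {4,8} at the first point of difference.
This places the double bond between C-4 and C-5; a chloro group at C-1; an iodo group at C-5.
The substituents are ordered alphabetically, ignoring any di-/tri- multipliers.
Putting it together: 1-chloro-5-iodooct-4-ene.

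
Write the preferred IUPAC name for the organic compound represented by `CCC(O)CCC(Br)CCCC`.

6-bromodecan-3-ol

The longest carbon chain that includes the –OH group has 10 carbons, so the parent hydride is decane.
The principal characteristic group is an alcohol (–OH), named with the suffix -ol.
The numbering direction is chosen so that numbering from this end puts the hydroxyl group at C-3 rather than C-8.
This places the hydroxyl at C-3; a bromo group at C-6.
Putting it together: 6-bromodecan-3-ol.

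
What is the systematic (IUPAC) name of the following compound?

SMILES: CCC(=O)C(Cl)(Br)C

Counting along the main chain through the carbonyl gives 5 carbons: the parent is pentane.
A ketone (C=O on an internal carbon) is the principal characteristic group, giving the suffix -one.
Choose the numbering such that the substituent locant set {2,2} is lower than {4,4} at the first point of difference.
This places the carbonyl at C-3; a bromo group at C-2; a chloro group at C-2.
Prefixes are listed alphabetically: bromo, chloro.
Putting it together: 2-bromo-2-chloropentan-3-one.

2-bromo-2-chloropentan-3-one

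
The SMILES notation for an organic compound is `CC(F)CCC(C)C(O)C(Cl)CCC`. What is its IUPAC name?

4-chloro-9-fluoro-6-methyldecan-5-ol

The longest carbon chain that includes the –OH group has 10 carbons, so the parent hydride is decane.
The principal characteristic group is an alcohol (–OH), named with the suffix -ol.
Choose the numbering such that numbering from this end puts the hydroxyl group at C-5 rather than C-6.
That gives the hydroxyl at C-5; a chloro group at C-4; a fluoro group at C-9; a methyl group at C-6.
Substituent prefixes are cited in alphabetical order (multiplying prefixes like di-/tri- are ignored for ordering).
Putting it together: 4-chloro-9-fluoro-6-methyldecan-5-ol.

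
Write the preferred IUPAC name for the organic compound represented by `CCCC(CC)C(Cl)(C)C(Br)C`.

2-bromo-3-chloro-4-ethyl-3-methylheptane

The longest carbon chain is 7 atoms: the parent is heptane.
Choose the numbering such that the substituent locant set {2,3,3,4} is lower than {4,5,5,6} at the first point of difference.
With this numbering: a bromo group at C-2; a chloro group at C-3; an ethyl group at C-4; a methyl group at C-3.
The substituents are ordered alphabetically, ignoring any di-/tri- multipliers.
Putting it together: 2-bromo-3-chloro-4-ethyl-3-methylheptane.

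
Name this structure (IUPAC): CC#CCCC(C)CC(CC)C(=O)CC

Counting along the main chain through the carbonyl and the multiple bond gives 11 carbons: the parent is undecane.
The principal characteristic group is a ketone (C=O on an internal carbon), named with the suffix -one.
The chain contains a C≡C triple bond, so the unsaturation ending is -yne.
Choose the numbering such that numbering from this end puts the carbonyl group at C-3 rather than C-9.
With this numbering: the carbonyl at C-3; the triple bond between C-9 and C-10; an ethyl group at C-4; a methyl group at C-6.
The substituents are ordered alphabetically, ignoring any di-/tri- multipliers.
The name is 4-ethyl-6-methylundec-9-yn-3-one.

4-ethyl-6-methylundec-9-yn-3-one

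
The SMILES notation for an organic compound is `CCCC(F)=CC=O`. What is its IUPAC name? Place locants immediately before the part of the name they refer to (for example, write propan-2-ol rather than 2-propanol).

Counting along the main chain through the –CHO group and the multiple bond gives 6 carbons: the parent is hexane.
The highest-priority functional group is an aldehyde (terminal –CHO), so the name ends in -al.
There is one C=C double bond, indicated by the ending -ene.
The numbering direction is chosen so that the aldehyde carbon is C-1 by definition.
That gives the double bond between C-2 and C-3; a fluoro group at C-3.
The name is 3-fluorohex-2-enal.

3-fluorohex-2-enal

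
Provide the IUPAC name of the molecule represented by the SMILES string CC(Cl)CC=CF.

4-chloro-1-fluoropent-1-ene

Counting along the main chain through the multiple bond gives 5 carbons: the parent is pentane.
A C=C double bond in the chain gives the infix -ene-.
Choose the numbering such that numbering from this end puts the double bond at C-1 rather than C-4.
This places the double bond between C-1 and C-2; a chloro group at C-4; a fluoro group at C-1.
The substituents are ordered alphabetically, ignoring any di-/tri- multipliers.
Putting it together: 4-chloro-1-fluoropent-1-ene.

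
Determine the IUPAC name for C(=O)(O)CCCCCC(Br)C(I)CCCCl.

7-bromo-11-chloro-8-iodoundecanoic acid

The longest chain bearing the –COOH group is 11 carbons long (undecane).
The principal characteristic group is a carboxylic acid (terminal –COOH), named with the suffix -oic acid.
Number the chain so that the carboxylic acid carbon is C-1 by definition.
With this numbering: a bromo group at C-7; a chloro group at C-11; an iodo group at C-8.
The substituents are ordered alphabetically, ignoring any di-/tri- multipliers.
Assembling the pieces gives 7-bromo-11-chloro-8-iodoundecanoic acid.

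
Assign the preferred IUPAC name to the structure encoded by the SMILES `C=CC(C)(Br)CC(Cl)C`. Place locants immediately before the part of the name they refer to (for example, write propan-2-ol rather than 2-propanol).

3-bromo-5-chloro-3-methylhex-1-ene

The longest chain bearing the multiple bond is 6 carbons long (hexane).
A C=C double bond in the chain gives the infix -ene-.
Choose the numbering such that numbering from this end puts the double bond at C-1 rather than C-5.
With this numbering: the double bond between C-1 and C-2; a bromo group at C-3; a chloro group at C-5; a methyl group at C-3.
The substituents are ordered alphabetically, ignoring any di-/tri- multipliers.
Putting it together: 3-bromo-5-chloro-3-methylhex-1-ene.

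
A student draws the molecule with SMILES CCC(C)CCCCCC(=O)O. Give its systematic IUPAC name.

The longest chain bearing the –COOH group is 9 carbons long (nonane).
The highest-priority functional group is a carboxylic acid (terminal –COOH), so the name ends in -oic acid.
The numbering direction is chosen so that the carboxylic acid carbon is C-1 by definition.
This places a methyl group at C-7.
Assembling the pieces gives 7-methylnonanoic acid.

7-methylnonanoic acid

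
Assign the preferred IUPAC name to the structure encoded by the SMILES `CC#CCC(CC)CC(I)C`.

Counting along the main chain through the multiple bond gives 8 carbons: the parent is octane.
There is one C≡C triple bond, indicated by the ending -yne.
The numbering direction is chosen so that numbering from this end puts the triple bond at C-2 rather than C-6.
This places the triple bond between C-2 and C-3; an ethyl group at C-5; an iodo group at C-7.
Prefixes are listed alphabetically: ethyl, iodo.
Putting it together: 5-ethyl-7-iodooct-2-yne.

5-ethyl-7-iodooct-2-yne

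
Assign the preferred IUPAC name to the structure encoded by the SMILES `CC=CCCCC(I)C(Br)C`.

The longest chain bearing the multiple bond is 9 carbons long (nonane).
The chain contains a C=C double bond, so the unsaturation ending is -ene.
Choose the numbering such that numbering from this end puts the double bond at C-2 rather than C-7.
With this numbering: the double bond between C-2 and C-3; a bromo group at C-8; an iodo group at C-7.
Substituent prefixes are cited in alphabetical order (multiplying prefixes like di-/tri- are ignored for ordering).
Assembling the pieces gives 8-bromo-7-iodonon-2-ene.

8-bromo-7-iodonon-2-ene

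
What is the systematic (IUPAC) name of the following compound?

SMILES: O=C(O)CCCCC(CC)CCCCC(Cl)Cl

11,11-dichloro-6-ethylundecanoic acid

The longest carbon chain that includes the –COOH group has 11 carbons, so the parent hydride is undecane.
The principal characteristic group is a carboxylic acid (terminal –COOH), named with the suffix -oic acid.
The numbering direction is chosen so that the carboxylic acid carbon is C-1 by definition.
With this numbering: two chloro groups at C-11; an ethyl group at C-6.
Substituent prefixes are cited in alphabetical order (multiplying prefixes like di-/tri- are ignored for ordering).
The name is 11,11-dichloro-6-ethylundecanoic acid.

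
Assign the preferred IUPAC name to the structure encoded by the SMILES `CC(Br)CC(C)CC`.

2-bromo-4-methylhexane

The longest carbon chain is 6 atoms: the parent is hexane.
The numbering direction is chosen so that the substituent locant set {2,4} is lower than {3,5} at the first point of difference.
This places a bromo group at C-2; a methyl group at C-4.
Substituent prefixes are cited in alphabetical order (multiplying prefixes like di-/tri- are ignored for ordering).
Assembling the pieces gives 2-bromo-4-methylhexane.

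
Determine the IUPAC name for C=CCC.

but-1-ene

Counting along the main chain through the multiple bond gives 4 carbons: the parent is butane.
There is one C=C double bond, indicated by the ending -ene.
Number the chain so that numbering from this end puts the double bond at C-1 rather than C-3.
This places the double bond between C-1 and C-2.
The name is but-1-ene.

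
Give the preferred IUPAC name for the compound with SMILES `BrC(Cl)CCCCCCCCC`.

1-bromo-1-chlorodecane

The parent chain contains 10 carbons (decane).
Number the chain so that the substituent locant set {1,1} is lower than {10,10} at the first point of difference.
With this numbering: a bromo group at C-1; a chloro group at C-1.
Prefixes are listed alphabetically: bromo, chloro.
Putting it together: 1-bromo-1-chlorodecane.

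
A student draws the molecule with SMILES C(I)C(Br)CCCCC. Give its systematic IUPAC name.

2-bromo-1-iodoheptane

The longest continuous carbon chain has 7 atoms, so the parent hydride is heptane.
Number the chain so that the substituent locant set {1,2} is lower than {6,7} at the first point of difference.
This places a bromo group at C-2; an iodo group at C-1.
Substituent prefixes are cited in alphabetical order (multiplying prefixes like di-/tri- are ignored for ordering).
The name is 2-bromo-1-iodoheptane.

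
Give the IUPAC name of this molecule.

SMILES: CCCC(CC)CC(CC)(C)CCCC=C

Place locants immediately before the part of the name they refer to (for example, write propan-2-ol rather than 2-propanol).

6,8-diethyl-6-methylundec-1-ene

The longest chain bearing the multiple bond is 11 carbons long (undecane).
The chain contains a C=C double bond, so the unsaturation ending is -ene.
The numbering direction is chosen so that numbering from this end puts the double bond at C-1 rather than C-10.
That gives the double bond between C-1 and C-2; ethyl groups at C-6 and C-8; a methyl group at C-6.
Prefixes are listed alphabetically: ethyl, methyl.
Assembling the pieces gives 6,8-diethyl-6-methylundec-1-ene.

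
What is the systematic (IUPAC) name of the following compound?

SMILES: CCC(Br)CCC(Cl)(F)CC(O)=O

6-bromo-3-chloro-3-fluorooctanoic acid

The longest chain bearing the –COOH group is 8 carbons long (octane).
The highest-priority functional group is a carboxylic acid (terminal –COOH), so the name ends in -oic acid.
Number the chain so that the carboxylic acid carbon is C-1 by definition.
That gives a bromo group at C-6; a chloro group at C-3; a fluoro group at C-3.
Prefixes are listed alphabetically: bromo, chloro, fluoro.
The name is 6-bromo-3-chloro-3-fluorooctanoic acid.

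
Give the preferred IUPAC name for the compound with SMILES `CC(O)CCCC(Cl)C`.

The longest chain bearing the –OH group is 7 carbons long (heptane).
An alcohol (–OH) is the principal characteristic group, giving the suffix -ol.
Choose the numbering such that numbering from this end puts the hydroxyl group at C-2 rather than C-6.
That gives the hydroxyl at C-2; a chloro group at C-6.
The name is 6-chloroheptan-2-ol.

6-chloroheptan-2-ol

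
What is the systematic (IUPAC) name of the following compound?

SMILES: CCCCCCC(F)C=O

The longest chain bearing the –CHO group is 8 carbons long (octane).
An aldehyde (terminal –CHO) is the principal characteristic group, giving the suffix -al.
The numbering direction is chosen so that the aldehyde carbon is C-1 by definition.
That gives a fluoro group at C-2.
Putting it together: 2-fluorooctanal.

2-fluorooctanal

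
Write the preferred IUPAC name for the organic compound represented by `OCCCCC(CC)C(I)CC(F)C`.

5-ethyl-8-fluoro-6-iodononan-1-ol

The longest carbon chain that includes the –OH group has 9 carbons, so the parent hydride is nonane.
The principal characteristic group is an alcohol (–OH), named with the suffix -ol.
Number the chain so that numbering from this end puts the hydroxyl group at C-1 rather than C-9.
That gives the hydroxyl at C-1; an ethyl group at C-5; a fluoro group at C-8; an iodo group at C-6.
The substituents are ordered alphabetically, ignoring any di-/tri- multipliers.
Assembling the pieces gives 5-ethyl-8-fluoro-6-iodononan-1-ol.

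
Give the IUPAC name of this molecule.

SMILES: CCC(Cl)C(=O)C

The longest chain bearing the carbonyl is 5 carbons long (pentane).
The principal characteristic group is a ketone (C=O on an internal carbon), named with the suffix -one.
Number the chain so that numbering from this end puts the carbonyl group at C-2 rather than C-4.
With this numbering: the carbonyl at C-2; a chloro group at C-3.
Assembling the pieces gives 3-chloropentan-2-one.

3-chloropentan-2-one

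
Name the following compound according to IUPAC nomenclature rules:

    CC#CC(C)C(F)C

5-fluoro-4-methylhex-2-yne

The longest chain bearing the multiple bond is 6 carbons long (hexane).
The chain contains a C≡C triple bond, so the unsaturation ending is -yne.
Number the chain so that numbering from this end puts the triple bond at C-2 rather than C-4.
This places the triple bond between C-2 and C-3; a fluoro group at C-5; a methyl group at C-4.
The substituents are ordered alphabetically, ignoring any di-/tri- multipliers.
The name is 5-fluoro-4-methylhex-2-yne.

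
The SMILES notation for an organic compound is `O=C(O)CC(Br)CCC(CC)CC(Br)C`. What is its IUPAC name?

The longest chain bearing the –COOH group is 9 carbons long (nonane).
A carboxylic acid (terminal –COOH) is the principal characteristic group, giving the suffix -oic acid.
The numbering direction is chosen so that the carboxylic acid carbon is C-1 by definition.
This places bromo groups at C-3 and C-8; an ethyl group at C-6.
The substituents are ordered alphabetically, ignoring any di-/tri- multipliers.
Putting it together: 3,8-dibromo-6-ethylnonanoic acid.

3,8-dibromo-6-ethylnonanoic acid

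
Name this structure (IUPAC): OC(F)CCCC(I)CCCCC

1-fluoro-5-iododecan-1-ol

The longest chain bearing the –OH group is 10 carbons long (decane).
An alcohol (–OH) is the principal characteristic group, giving the suffix -ol.
Number the chain so that numbering from this end puts the hydroxyl group at C-1 rather than C-10.
This places the hydroxyl at C-1; a fluoro group at C-1; an iodo group at C-5.
Prefixes are listed alphabetically: fluoro, iodo.
The name is 1-fluoro-5-iododecan-1-ol.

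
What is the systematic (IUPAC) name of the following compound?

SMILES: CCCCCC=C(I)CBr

Counting along the main chain through the multiple bond gives 8 carbons: the parent is octane.
There is one C=C double bond, indicated by the ending -ene.
Number the chain so that numbering from this end puts the double bond at C-2 rather than C-6.
With this numbering: the double bond between C-2 and C-3; a bromo group at C-1; an iodo group at C-2.
The substituents are ordered alphabetically, ignoring any di-/tri- multipliers.
Putting it together: 1-bromo-2-iodooct-2-ene.

1-bromo-2-iodooct-2-ene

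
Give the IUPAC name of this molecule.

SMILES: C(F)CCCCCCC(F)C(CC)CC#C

4-ethyl-5,12-difluorododec-1-yne

The longest carbon chain that includes the multiple bond has 12 carbons, so the parent hydride is dodecane.
The chain contains a C≡C triple bond, so the unsaturation ending is -yne.
The numbering direction is chosen so that numbering from this end puts the triple bond at C-1 rather than C-11.
With this numbering: the triple bond between C-1 and C-2; an ethyl group at C-4; fluoro groups at C-5 and C-12.
Substituent prefixes are cited in alphabetical order (multiplying prefixes like di-/tri- are ignored for ordering).
Assembling the pieces gives 4-ethyl-5,12-difluorododec-1-yne.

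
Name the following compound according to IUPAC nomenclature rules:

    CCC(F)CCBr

The parent chain contains 5 carbons (pentane).
The numbering direction is chosen so that the substituent locant set {1,3} is lower than {3,5} at the first point of difference.
That gives a bromo group at C-1; a fluoro group at C-3.
Substituent prefixes are cited in alphabetical order (multiplying prefixes like di-/tri- are ignored for ordering).
Assembling the pieces gives 1-bromo-3-fluoropentane.

1-bromo-3-fluoropentane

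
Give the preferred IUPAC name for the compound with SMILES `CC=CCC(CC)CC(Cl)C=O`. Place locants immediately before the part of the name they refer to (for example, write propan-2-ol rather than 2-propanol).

The longest chain bearing the –CHO group and the multiple bond is 8 carbons long (octane).
The principal characteristic group is an aldehyde (terminal –CHO), named with the suffix -al.
There is one C=C double bond, indicated by the ending -ene.
Choose the numbering such that the aldehyde carbon is C-1 by definition.
This places the double bond between C-6 and C-7; a chloro group at C-2; an ethyl group at C-4.
Substituent prefixes are cited in alphabetical order (multiplying prefixes like di-/tri- are ignored for ordering).
Assembling the pieces gives 2-chloro-4-ethyloct-6-enal.

2-chloro-4-ethyloct-6-enal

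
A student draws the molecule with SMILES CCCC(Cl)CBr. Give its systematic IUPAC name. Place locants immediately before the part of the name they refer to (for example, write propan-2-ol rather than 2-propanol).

The longest continuous carbon chain has 5 atoms, so the parent hydride is pentane.
Choose the numbering such that the substituent locant set {1,2} is lower than {4,5} at the first point of difference.
That gives a bromo group at C-1; a chloro group at C-2.
Substituent prefixes are cited in alphabetical order (multiplying prefixes like di-/tri- are ignored for ordering).
Putting it together: 1-bromo-2-chloropentane.

1-bromo-2-chloropentane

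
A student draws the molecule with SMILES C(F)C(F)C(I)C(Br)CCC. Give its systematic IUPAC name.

4-bromo-1,2-difluoro-3-iodoheptane

The parent chain contains 7 carbons (heptane).
The numbering direction is chosen so that the substituent locant set {1,2,3,4} is lower than {4,5,6,7} at the first point of difference.
With this numbering: a bromo group at C-4; fluoro groups at C-1 and C-2; an iodo group at C-3.
Prefixes are listed alphabetically: bromo, fluoro, iodo.
The name is 4-bromo-1,2-difluoro-3-iodoheptane.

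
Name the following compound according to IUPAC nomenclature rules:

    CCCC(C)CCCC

The longest carbon chain is 8 atoms: the parent is octane.
Number the chain so that the substituent locant set {4} is lower than {5} at the first point of difference.
That gives a methyl group at C-4.
Assembling the pieces gives 4-methyloctane.

4-methyloctane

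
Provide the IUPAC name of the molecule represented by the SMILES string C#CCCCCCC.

oct-1-yne

Counting along the main chain through the multiple bond gives 8 carbons: the parent is octane.
There is one C≡C triple bond, indicated by the ending -yne.
Number the chain so that numbering from this end puts the triple bond at C-1 rather than C-7.
With this numbering: the triple bond between C-1 and C-2.
The name is oct-1-yne.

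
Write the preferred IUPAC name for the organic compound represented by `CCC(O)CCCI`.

The longest carbon chain that includes the –OH group has 6 carbons, so the parent hydride is hexane.
The principal characteristic group is an alcohol (–OH), named with the suffix -ol.
Choose the numbering such that numbering from this end puts the hydroxyl group at C-3 rather than C-4.
With this numbering: the hydroxyl at C-3; an iodo group at C-6.
Assembling the pieces gives 6-iodohexan-3-ol.

6-iodohexan-3-ol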